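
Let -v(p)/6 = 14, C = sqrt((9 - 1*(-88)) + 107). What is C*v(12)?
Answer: -168*sqrt(51) ≈ -1199.8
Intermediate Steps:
C = 2*sqrt(51) (C = sqrt((9 + 88) + 107) = sqrt(97 + 107) = sqrt(204) = 2*sqrt(51) ≈ 14.283)
v(p) = -84 (v(p) = -6*14 = -84)
C*v(12) = (2*sqrt(51))*(-84) = -168*sqrt(51)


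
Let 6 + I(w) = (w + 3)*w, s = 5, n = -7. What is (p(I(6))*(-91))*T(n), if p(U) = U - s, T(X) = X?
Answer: 27391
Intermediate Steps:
I(w) = -6 + w*(3 + w) (I(w) = -6 + (w + 3)*w = -6 + (3 + w)*w = -6 + w*(3 + w))
p(U) = -5 + U (p(U) = U - 1*5 = U - 5 = -5 + U)
(p(I(6))*(-91))*T(n) = ((-5 + (-6 + 6² + 3*6))*(-91))*(-7) = ((-5 + (-6 + 36 + 18))*(-91))*(-7) = ((-5 + 48)*(-91))*(-7) = (43*(-91))*(-7) = -3913*(-7) = 27391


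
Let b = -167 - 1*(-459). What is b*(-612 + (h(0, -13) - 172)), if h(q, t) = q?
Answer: -228928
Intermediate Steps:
b = 292 (b = -167 + 459 = 292)
b*(-612 + (h(0, -13) - 172)) = 292*(-612 + (0 - 172)) = 292*(-612 - 172) = 292*(-784) = -228928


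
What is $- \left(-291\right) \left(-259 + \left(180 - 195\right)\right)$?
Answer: $-79734$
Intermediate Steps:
$- \left(-291\right) \left(-259 + \left(180 - 195\right)\right) = - \left(-291\right) \left(-259 - 15\right) = - \left(-291\right) \left(-274\right) = \left(-1\right) 79734 = -79734$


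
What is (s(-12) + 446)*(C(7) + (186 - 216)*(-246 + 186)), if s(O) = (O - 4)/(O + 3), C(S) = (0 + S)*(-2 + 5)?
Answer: 2446210/3 ≈ 8.1540e+5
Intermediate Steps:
C(S) = 3*S (C(S) = S*3 = 3*S)
s(O) = (-4 + O)/(3 + O)
(s(-12) + 446)*(C(7) + (186 - 216)*(-246 + 186)) = ((-4 - 12)/(3 - 12) + 446)*(3*7 + (186 - 216)*(-246 + 186)) = (-16/(-9) + 446)*(21 - 30*(-60)) = (-⅑*(-16) + 446)*(21 + 1800) = (16/9 + 446)*1821 = (4030/9)*1821 = 2446210/3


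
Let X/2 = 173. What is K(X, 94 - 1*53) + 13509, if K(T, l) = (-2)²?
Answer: 13513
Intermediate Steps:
X = 346 (X = 2*173 = 346)
K(T, l) = 4
K(X, 94 - 1*53) + 13509 = 4 + 13509 = 13513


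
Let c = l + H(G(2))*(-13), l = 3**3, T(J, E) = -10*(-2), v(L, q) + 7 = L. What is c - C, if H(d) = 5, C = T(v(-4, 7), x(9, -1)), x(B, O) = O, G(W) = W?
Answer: -58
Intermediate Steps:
v(L, q) = -7 + L
T(J, E) = 20
C = 20
l = 27
c = -38 (c = 27 + 5*(-13) = 27 - 65 = -38)
c - C = -38 - 1*20 = -38 - 20 = -58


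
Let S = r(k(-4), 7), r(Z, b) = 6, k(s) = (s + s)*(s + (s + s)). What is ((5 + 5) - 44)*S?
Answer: -204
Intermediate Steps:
k(s) = 6*s² (k(s) = (2*s)*(s + 2*s) = (2*s)*(3*s) = 6*s²)
S = 6
((5 + 5) - 44)*S = ((5 + 5) - 44)*6 = (10 - 44)*6 = -34*6 = -204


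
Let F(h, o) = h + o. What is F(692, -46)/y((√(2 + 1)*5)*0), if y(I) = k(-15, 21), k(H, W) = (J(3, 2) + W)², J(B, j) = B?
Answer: 323/288 ≈ 1.1215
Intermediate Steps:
k(H, W) = (3 + W)²
y(I) = 576 (y(I) = (3 + 21)² = 24² = 576)
F(692, -46)/y((√(2 + 1)*5)*0) = (692 - 46)/576 = 646*(1/576) = 323/288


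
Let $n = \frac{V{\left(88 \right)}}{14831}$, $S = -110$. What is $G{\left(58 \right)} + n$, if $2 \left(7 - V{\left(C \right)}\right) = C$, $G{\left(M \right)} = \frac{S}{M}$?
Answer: $- \frac{816778}{430099} \approx -1.899$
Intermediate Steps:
$G{\left(M \right)} = - \frac{110}{M}$
$V{\left(C \right)} = 7 - \frac{C}{2}$
$n = - \frac{37}{14831}$ ($n = \frac{7 - 44}{14831} = \left(7 - 44\right) \frac{1}{14831} = \left(-37\right) \frac{1}{14831} = - \frac{37}{14831} \approx -0.0024948$)
$G{\left(58 \right)} + n = - \frac{110}{58} - \frac{37}{14831} = \left(-110\right) \frac{1}{58} - \frac{37}{14831} = - \frac{55}{29} - \frac{37}{14831} = - \frac{816778}{430099}$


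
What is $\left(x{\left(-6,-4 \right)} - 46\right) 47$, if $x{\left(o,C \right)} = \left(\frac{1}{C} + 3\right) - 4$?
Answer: $- \frac{8883}{4} \approx -2220.8$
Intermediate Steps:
$x{\left(o,C \right)} = -1 + \frac{1}{C}$ ($x{\left(o,C \right)} = \left(3 + \frac{1}{C}\right) - 4 = -1 + \frac{1}{C}$)
$\left(x{\left(-6,-4 \right)} - 46\right) 47 = \left(\frac{1 - -4}{-4} - 46\right) 47 = \left(- \frac{1 + 4}{4} - 46\right) 47 = \left(\left(- \frac{1}{4}\right) 5 - 46\right) 47 = \left(- \frac{5}{4} - 46\right) 47 = \left(- \frac{189}{4}\right) 47 = - \frac{8883}{4}$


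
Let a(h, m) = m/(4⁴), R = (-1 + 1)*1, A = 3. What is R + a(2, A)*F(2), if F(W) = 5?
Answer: 15/256 ≈ 0.058594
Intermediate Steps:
R = 0 (R = 0*1 = 0)
a(h, m) = m/256
R + a(2, A)*F(2) = 0 + ((1/256)*3)*5 = 0 + (3/256)*5 = 0 + 15/256 = 15/256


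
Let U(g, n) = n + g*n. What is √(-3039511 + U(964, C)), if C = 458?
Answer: I*√2597541 ≈ 1611.7*I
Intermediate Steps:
√(-3039511 + U(964, C)) = √(-3039511 + 458*(1 + 964)) = √(-3039511 + 458*965) = √(-3039511 + 441970) = √(-2597541) = I*√2597541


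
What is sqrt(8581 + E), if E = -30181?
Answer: 60*I*sqrt(6) ≈ 146.97*I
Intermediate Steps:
sqrt(8581 + E) = sqrt(8581 - 30181) = sqrt(-21600) = 60*I*sqrt(6)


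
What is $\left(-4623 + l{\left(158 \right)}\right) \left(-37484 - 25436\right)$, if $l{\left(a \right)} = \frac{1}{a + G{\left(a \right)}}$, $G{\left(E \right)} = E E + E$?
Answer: $\frac{183835627547}{632} \approx 2.9088 \cdot 10^{8}$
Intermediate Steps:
$G{\left(E \right)} = E + E^{2}$ ($G{\left(E \right)} = E^{2} + E = E + E^{2}$)
$l{\left(a \right)} = \frac{1}{a + a \left(1 + a\right)}$
$\left(-4623 + l{\left(158 \right)}\right) \left(-37484 - 25436\right) = \left(-4623 + \frac{1}{158 \left(2 + 158\right)}\right) \left(-37484 - 25436\right) = \left(-4623 + \frac{1}{158 \cdot 160}\right) \left(-62920\right) = \left(-4623 + \frac{1}{158} \cdot \frac{1}{160}\right) \left(-62920\right) = \left(-4623 + \frac{1}{25280}\right) \left(-62920\right) = \left(- \frac{116869439}{25280}\right) \left(-62920\right) = \frac{183835627547}{632}$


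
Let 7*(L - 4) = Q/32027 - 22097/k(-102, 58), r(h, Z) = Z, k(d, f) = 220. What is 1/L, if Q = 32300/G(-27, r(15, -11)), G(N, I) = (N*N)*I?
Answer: -3268675620/33826606361 ≈ -0.096630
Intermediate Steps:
G(N, I) = I*N**2 (G(N, I) = N**2*I = I*N**2)
Q = -32300/8019 (Q = 32300/((-11*(-27)**2)) = 32300/((-11*729)) = 32300/(-8019) = 32300*(-1/8019) = -32300/8019 ≈ -4.0279)
L = -33826606361/3268675620 (L = 4 + (-32300/8019/32027 - 22097/220)/7 = 4 + (-32300/8019*1/32027 - 22097*1/220)/7 = 4 + (-32300/256824513 - 22097/220)/7 = 4 + (1/7)*(-46901308841/466953660) = 4 - 46901308841/3268675620 = -33826606361/3268675620 ≈ -10.349)
1/L = 1/(-33826606361/3268675620) = -3268675620/33826606361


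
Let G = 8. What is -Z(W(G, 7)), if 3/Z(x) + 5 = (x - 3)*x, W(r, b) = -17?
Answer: -3/335 ≈ -0.0089552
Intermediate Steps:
Z(x) = 3/(-5 + x*(-3 + x)) (Z(x) = 3/(-5 + (x - 3)*x) = 3/(-5 + (-3 + x)*x) = 3/(-5 + x*(-3 + x)))
-Z(W(G, 7)) = -3/(-5 + (-17)² - 3*(-17)) = -3/(-5 + 289 + 51) = -3/335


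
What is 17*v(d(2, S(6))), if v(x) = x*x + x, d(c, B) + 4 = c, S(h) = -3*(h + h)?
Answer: 34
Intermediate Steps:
S(h) = -6*h
d(c, B) = -4 + c
v(x) = x + x² (v(x) = x² + x = x + x²)
17*v(d(2, S(6))) = 17*((-4 + 2)*(1 + (-4 + 2))) = 17*(-2*(1 - 2)) = 17*(-2*(-1)) = 17*2 = 34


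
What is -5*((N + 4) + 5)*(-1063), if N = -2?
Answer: 37205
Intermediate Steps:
-5*((N + 4) + 5)*(-1063) = -5*((-2 + 4) + 5)*(-1063) = -5*(2 + 5)*(-1063) = -5*7*(-1063) = -35*(-1063) = 37205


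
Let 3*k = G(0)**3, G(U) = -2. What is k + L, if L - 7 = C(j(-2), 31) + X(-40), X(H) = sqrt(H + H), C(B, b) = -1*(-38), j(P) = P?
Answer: 127/3 + 4*I*sqrt(5) ≈ 42.333 + 8.9443*I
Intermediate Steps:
C(B, b) = 38
X(H) = sqrt(2)*sqrt(H) (X(H) = sqrt(2*H) = sqrt(2)*sqrt(H))
k = -8/3 (k = (1/3)*(-2)**3 = (1/3)*(-8) = -8/3 ≈ -2.6667)
L = 45 + 4*I*sqrt(5) (L = 7 + (38 + sqrt(2)*sqrt(-40)) = 7 + (38 + sqrt(2)*(2*I*sqrt(10))) = 7 + (38 + 4*I*sqrt(5)) = 45 + 4*I*sqrt(5) ≈ 45.0 + 8.9443*I)
k + L = -8/3 + (45 + 4*I*sqrt(5)) = 127/3 + 4*I*sqrt(5)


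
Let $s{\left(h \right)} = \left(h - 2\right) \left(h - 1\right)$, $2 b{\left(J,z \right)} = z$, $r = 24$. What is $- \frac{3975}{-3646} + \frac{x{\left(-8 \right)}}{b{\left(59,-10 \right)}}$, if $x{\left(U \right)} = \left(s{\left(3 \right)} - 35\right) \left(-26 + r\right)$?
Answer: $- \frac{220761}{18230} \approx -12.11$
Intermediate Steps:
$b{\left(J,z \right)} = \frac{z}{2}$
$s{\left(h \right)} = \left(-1 + h\right) \left(-2 + h\right)$ ($s{\left(h \right)} = \left(-2 + h\right) \left(-1 + h\right) = \left(-1 + h\right) \left(-2 + h\right)$)
$x{\left(U \right)} = 66$ ($x{\left(U \right)} = \left(\left(2 + 3^{2} - 9\right) - 35\right) \left(-26 + 24\right) = \left(\left(2 + 9 - 9\right) - 35\right) \left(-2\right) = \left(2 - 35\right) \left(-2\right) = \left(-33\right) \left(-2\right) = 66$)
$- \frac{3975}{-3646} + \frac{x{\left(-8 \right)}}{b{\left(59,-10 \right)}} = - \frac{3975}{-3646} + \frac{66}{\frac{1}{2} \left(-10\right)} = \left(-3975\right) \left(- \frac{1}{3646}\right) + \frac{66}{-5} = \frac{3975}{3646} + 66 \left(- \frac{1}{5}\right) = \frac{3975}{3646} - \frac{66}{5} = - \frac{220761}{18230}$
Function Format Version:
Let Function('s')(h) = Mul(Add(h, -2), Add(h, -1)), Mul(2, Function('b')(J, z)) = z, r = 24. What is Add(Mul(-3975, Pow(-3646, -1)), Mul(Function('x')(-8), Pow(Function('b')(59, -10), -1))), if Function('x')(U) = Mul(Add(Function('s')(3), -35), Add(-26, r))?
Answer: Rational(-220761, 18230) ≈ -12.110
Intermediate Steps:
Function('b')(J, z) = Mul(Rational(1, 2), z)
Function('s')(h) = Mul(Add(-1, h), Add(-2, h)) (Function('s')(h) = Mul(Add(-2, h), Add(-1, h)) = Mul(Add(-1, h), Add(-2, h)))
Function('x')(U) = 66 (Function('x')(U) = Mul(Add(Add(2, Pow(3, 2), Mul(-3, 3)), -35), Add(-26, 24)) = Mul(Add(Add(2, 9, -9), -35), -2) = Mul(Add(2, -35), -2) = Mul(-33, -2) = 66)
Add(Mul(-3975, Pow(-3646, -1)), Mul(Function('x')(-8), Pow(Function('b')(59, -10), -1))) = Add(Mul(-3975, Pow(-3646, -1)), Mul(66, Pow(Mul(Rational(1, 2), -10), -1))) = Add(Mul(-3975, Rational(-1, 3646)), Mul(66, Pow(-5, -1))) = Add(Rational(3975, 3646), Mul(66, Rational(-1, 5))) = Add(Rational(3975, 3646), Rational(-66, 5)) = Rational(-220761, 18230)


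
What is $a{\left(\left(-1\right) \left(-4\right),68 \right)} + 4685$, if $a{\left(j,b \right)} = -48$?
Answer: $4637$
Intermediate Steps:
$a{\left(\left(-1\right) \left(-4\right),68 \right)} + 4685 = -48 + 4685 = 4637$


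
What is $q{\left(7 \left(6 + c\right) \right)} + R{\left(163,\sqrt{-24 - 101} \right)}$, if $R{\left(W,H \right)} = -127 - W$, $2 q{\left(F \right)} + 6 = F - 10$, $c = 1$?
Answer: $- \frac{547}{2} \approx -273.5$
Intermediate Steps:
$q{\left(F \right)} = -8 + \frac{F}{2}$ ($q{\left(F \right)} = -3 + \frac{F - 10}{2} = -3 + \frac{-10 + F}{2} = -3 + \left(-5 + \frac{F}{2}\right) = -8 + \frac{F}{2}$)
$q{\left(7 \left(6 + c\right) \right)} + R{\left(163,\sqrt{-24 - 101} \right)} = \left(-8 + \frac{7 \left(6 + 1\right)}{2}\right) - 290 = \left(-8 + \frac{7 \cdot 7}{2}\right) - 290 = \left(-8 + \frac{1}{2} \cdot 49\right) - 290 = \left(-8 + \frac{49}{2}\right) - 290 = \frac{33}{2} - 290 = - \frac{547}{2}$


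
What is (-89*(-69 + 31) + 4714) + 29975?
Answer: 38071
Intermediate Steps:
(-89*(-69 + 31) + 4714) + 29975 = (-89*(-38) + 4714) + 29975 = (3382 + 4714) + 29975 = 8096 + 29975 = 38071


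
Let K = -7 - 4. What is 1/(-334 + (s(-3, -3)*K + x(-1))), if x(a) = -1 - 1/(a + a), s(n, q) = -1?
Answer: -2/647 ≈ -0.0030912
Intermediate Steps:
K = -11
x(a) = -1 - 1/(2*a)
1/(-334 + (s(-3, -3)*K + x(-1))) = 1/(-334 + (-1*(-11) + (-½ - 1*(-1))/(-1))) = 1/(-334 + (11 - (-½ + 1))) = 1/(-334 + (11 - 1*½)) = 1/(-334 + (11 - ½)) = 1/(-334 + 21/2) = 1/(-647/2) = -2/647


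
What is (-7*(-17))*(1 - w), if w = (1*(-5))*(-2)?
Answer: -1071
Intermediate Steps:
w = 10 (w = -5*(-2) = 10)
(-7*(-17))*(1 - w) = (-7*(-17))*(1 - 1*10) = 119*(1 - 10) = 119*(-9) = -1071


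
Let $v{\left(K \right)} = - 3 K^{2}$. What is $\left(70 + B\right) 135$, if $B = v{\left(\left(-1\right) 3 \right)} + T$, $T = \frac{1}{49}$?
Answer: $\frac{284580}{49} \approx 5807.8$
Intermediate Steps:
$T = \frac{1}{49} \approx 0.020408$
$B = - \frac{1322}{49}$ ($B = - 3 \left(\left(-1\right) 3\right)^{2} + \frac{1}{49} = - 3 \left(-3\right)^{2} + \frac{1}{49} = \left(-3\right) 9 + \frac{1}{49} = -27 + \frac{1}{49} = - \frac{1322}{49} \approx -26.98$)
$\left(70 + B\right) 135 = \left(70 - \frac{1322}{49}\right) 135 = \frac{2108}{49} \cdot 135 = \frac{284580}{49}$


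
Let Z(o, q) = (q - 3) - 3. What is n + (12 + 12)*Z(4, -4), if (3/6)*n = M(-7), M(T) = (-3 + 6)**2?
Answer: -222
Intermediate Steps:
M(T) = 9 (M(T) = 3**2 = 9)
Z(o, q) = -6 + q (Z(o, q) = (-3 + q) - 3 = -6 + q)
n = 18 (n = 2*9 = 18)
n + (12 + 12)*Z(4, -4) = 18 + (12 + 12)*(-6 - 4) = 18 + 24*(-10) = 18 - 240 = -222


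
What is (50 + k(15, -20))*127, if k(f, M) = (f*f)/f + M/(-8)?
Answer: 17145/2 ≈ 8572.5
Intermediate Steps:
k(f, M) = f - M/8 (k(f, M) = f**2/f + M*(-1/8) = f - M/8)
(50 + k(15, -20))*127 = (50 + (15 - 1/8*(-20)))*127 = (50 + (15 + 5/2))*127 = (50 + 35/2)*127 = (135/2)*127 = 17145/2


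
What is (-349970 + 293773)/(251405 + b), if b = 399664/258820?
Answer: -3636226885/16267260441 ≈ -0.22353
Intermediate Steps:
b = 99916/64705 (b = 399664*(1/258820) = 99916/64705 ≈ 1.5442)
(-349970 + 293773)/(251405 + b) = (-349970 + 293773)/(251405 + 99916/64705) = -56197/16267260441/64705 = -56197*64705/16267260441 = -3636226885/16267260441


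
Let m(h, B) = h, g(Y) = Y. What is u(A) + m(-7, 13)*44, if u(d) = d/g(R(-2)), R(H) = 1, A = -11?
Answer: -319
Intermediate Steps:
u(d) = d (u(d) = d/1 = d*1 = d)
u(A) + m(-7, 13)*44 = -11 - 7*44 = -11 - 308 = -319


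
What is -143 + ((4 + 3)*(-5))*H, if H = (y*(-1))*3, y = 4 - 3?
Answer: -38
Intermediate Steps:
y = 1
H = -3 (H = (1*(-1))*3 = -1*3 = -3)
-143 + ((4 + 3)*(-5))*H = -143 + ((4 + 3)*(-5))*(-3) = -143 + (7*(-5))*(-3) = -143 - 35*(-3) = -143 + 105 = -38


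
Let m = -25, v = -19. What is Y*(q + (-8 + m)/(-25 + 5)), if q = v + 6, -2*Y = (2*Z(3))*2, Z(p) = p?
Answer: 681/10 ≈ 68.100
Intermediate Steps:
Y = -6 (Y = -2*3*2/2 = -3*2 = -1/2*12 = -6)
q = -13 (q = -19 + 6 = -13)
Y*(q + (-8 + m)/(-25 + 5)) = -6*(-13 + (-8 - 25)/(-25 + 5)) = -6*(-13 - 33/(-20)) = -6*(-13 - 33*(-1/20)) = -6*(-13 + 33/20) = -6*(-227/20) = 681/10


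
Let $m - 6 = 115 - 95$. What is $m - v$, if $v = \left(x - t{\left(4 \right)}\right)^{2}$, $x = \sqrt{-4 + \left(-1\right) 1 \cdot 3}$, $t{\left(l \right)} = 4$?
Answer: $17 + 8 i \sqrt{7} \approx 17.0 + 21.166 i$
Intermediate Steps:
$x = i \sqrt{7}$ ($x = \sqrt{-4 - 3} = \sqrt{-7} = i \sqrt{7} \approx 2.6458 i$)
$v = \left(-4 + i \sqrt{7}\right)^{2}$ ($v = \left(i \sqrt{7} - 4\right)^{2} = \left(-4 + i \sqrt{7}\right)^{2} \approx 9.0 - 21.166 i$)
$m = 26$ ($m = 6 + \left(115 - 95\right) = 6 + 20 = 26$)
$m - v = 26 - \left(4 - i \sqrt{7}\right)^{2}$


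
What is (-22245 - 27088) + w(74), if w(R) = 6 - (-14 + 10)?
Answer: -49323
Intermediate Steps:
w(R) = 10 (w(R) = 6 - 1*(-4) = 6 + 4 = 10)
(-22245 - 27088) + w(74) = (-22245 - 27088) + 10 = -49333 + 10 = -49323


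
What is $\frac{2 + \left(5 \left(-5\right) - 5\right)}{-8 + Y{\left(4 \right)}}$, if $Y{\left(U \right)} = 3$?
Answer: $\frac{28}{5} \approx 5.6$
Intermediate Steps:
$\frac{2 + \left(5 \left(-5\right) - 5\right)}{-8 + Y{\left(4 \right)}} = \frac{2 + \left(5 \left(-5\right) - 5\right)}{-8 + 3} = \frac{2 - 30}{-5} = - \frac{2 - 30}{5} = \left(- \frac{1}{5}\right) \left(-28\right) = \frac{28}{5}$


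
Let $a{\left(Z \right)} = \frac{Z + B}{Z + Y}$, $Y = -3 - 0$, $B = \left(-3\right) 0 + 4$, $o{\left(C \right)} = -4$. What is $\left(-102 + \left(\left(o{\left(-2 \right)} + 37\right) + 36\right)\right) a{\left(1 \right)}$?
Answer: $\frac{165}{2} \approx 82.5$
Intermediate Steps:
$B = 4$ ($B = 0 + 4 = 4$)
$Y = -3$ ($Y = -3 + 0 = -3$)
$a{\left(Z \right)} = \frac{4 + Z}{-3 + Z}$ ($a{\left(Z \right)} = \frac{Z + 4}{Z - 3} = \frac{4 + Z}{-3 + Z}$)
$\left(-102 + \left(\left(o{\left(-2 \right)} + 37\right) + 36\right)\right) a{\left(1 \right)} = \left(-102 + \left(\left(-4 + 37\right) + 36\right)\right) \frac{4 + 1}{-3 + 1} = \left(-102 + \left(33 + 36\right)\right) \frac{1}{-2} \cdot 5 = \left(-102 + 69\right) \left(\left(- \frac{1}{2}\right) 5\right) = \left(-33\right) \left(- \frac{5}{2}\right) = \frac{165}{2}$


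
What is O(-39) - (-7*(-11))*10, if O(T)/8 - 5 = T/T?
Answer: -722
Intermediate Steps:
O(T) = 48 (O(T) = 40 + 8*(T/T) = 40 + 8*1 = 40 + 8 = 48)
O(-39) - (-7*(-11))*10 = 48 - (-7*(-11))*10 = 48 - 77*10 = 48 - 1*770 = 48 - 770 = -722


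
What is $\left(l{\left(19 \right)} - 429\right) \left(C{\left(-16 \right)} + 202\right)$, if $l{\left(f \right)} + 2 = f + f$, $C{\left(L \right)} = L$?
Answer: $-73098$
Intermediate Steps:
$l{\left(f \right)} = -2 + 2 f$ ($l{\left(f \right)} = -2 + \left(f + f\right) = -2 + 2 f$)
$\left(l{\left(19 \right)} - 429\right) \left(C{\left(-16 \right)} + 202\right) = \left(\left(-2 + 2 \cdot 19\right) - 429\right) \left(-16 + 202\right) = \left(\left(-2 + 38\right) - 429\right) 186 = \left(36 - 429\right) 186 = \left(-393\right) 186 = -73098$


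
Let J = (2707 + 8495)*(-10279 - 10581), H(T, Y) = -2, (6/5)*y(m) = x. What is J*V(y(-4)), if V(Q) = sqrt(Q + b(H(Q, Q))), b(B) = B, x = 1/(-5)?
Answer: -38945620*I*sqrt(78) ≈ -3.4396e+8*I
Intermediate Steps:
x = -1/5 ≈ -0.20000
y(m) = -1/6 (y(m) = (5/6)*(-1/5) = -1/6)
V(Q) = sqrt(-2 + Q) (V(Q) = sqrt(Q - 2) = sqrt(-2 + Q))
J = -233673720 (J = 11202*(-20860) = -233673720)
J*V(y(-4)) = -233673720*sqrt(-2 - 1/6) = -38945620*I*sqrt(78)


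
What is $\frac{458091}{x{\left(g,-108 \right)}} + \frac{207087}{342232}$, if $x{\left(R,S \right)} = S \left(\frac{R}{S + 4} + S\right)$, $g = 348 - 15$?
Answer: $\frac{460085814233}{11873739240} \approx 38.748$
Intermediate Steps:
$g = 333$ ($g = 348 - 15 = 333$)
$x{\left(R,S \right)} = S \left(S + \frac{R}{4 + S}\right)$ ($x{\left(R,S \right)} = S \left(\frac{R}{4 + S} + S\right) = S \left(S + \frac{R}{4 + S}\right)$)
$\frac{458091}{x{\left(g,-108 \right)}} + \frac{207087}{342232} = \frac{458091}{\left(-108\right) \frac{1}{4 - 108} \left(333 + \left(-108\right)^{2} + 4 \left(-108\right)\right)} + \frac{207087}{342232} = \frac{458091}{\left(-108\right) \frac{1}{-104} \left(333 + 11664 - 432\right)} + 207087 \cdot \frac{1}{342232} = \frac{458091}{\left(-108\right) \left(- \frac{1}{104}\right) 11565} + \frac{207087}{342232} = \frac{458091}{\frac{312255}{26}} + \frac{207087}{342232} = 458091 \cdot \frac{26}{312255} + \frac{207087}{342232} = \frac{1323374}{34695} + \frac{207087}{342232} = \frac{460085814233}{11873739240}$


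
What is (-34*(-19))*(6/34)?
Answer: 114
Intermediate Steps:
(-34*(-19))*(6/34) = 646*(6*(1/34)) = 646*(3/17) = 114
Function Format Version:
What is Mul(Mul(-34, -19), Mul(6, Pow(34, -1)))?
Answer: 114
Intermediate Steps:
Mul(Mul(-34, -19), Mul(6, Pow(34, -1))) = Mul(646, Mul(6, Rational(1, 34))) = Mul(646, Rational(3, 17)) = 114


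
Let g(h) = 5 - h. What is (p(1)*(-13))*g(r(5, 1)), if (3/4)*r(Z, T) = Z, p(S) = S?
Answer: 65/3 ≈ 21.667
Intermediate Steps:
r(Z, T) = 4*Z/3
(p(1)*(-13))*g(r(5, 1)) = (1*(-13))*(5 - 4*5/3) = -13*(5 - 1*20/3) = -13*(5 - 20/3) = -13*(-5/3) = 65/3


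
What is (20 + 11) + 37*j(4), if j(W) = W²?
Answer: 623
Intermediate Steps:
(20 + 11) + 37*j(4) = (20 + 11) + 37*4² = 31 + 37*16 = 31 + 592 = 623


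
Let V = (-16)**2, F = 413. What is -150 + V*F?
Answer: 105578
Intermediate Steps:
V = 256
-150 + V*F = -150 + 256*413 = -150 + 105728 = 105578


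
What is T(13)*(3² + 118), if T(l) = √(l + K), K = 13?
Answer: 127*√26 ≈ 647.58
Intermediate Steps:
T(l) = √(13 + l) (T(l) = √(l + 13) = √(13 + l))
T(13)*(3² + 118) = √(13 + 13)*(3² + 118) = √26*(9 + 118) = √26*127 = 127*√26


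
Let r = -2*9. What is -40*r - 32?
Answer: 688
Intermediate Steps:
r = -18
-40*r - 32 = -40*(-18) - 32 = 720 - 32 = 688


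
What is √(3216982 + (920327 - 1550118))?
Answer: √2587191 ≈ 1608.5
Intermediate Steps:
√(3216982 + (920327 - 1550118)) = √(3216982 - 629791) = √2587191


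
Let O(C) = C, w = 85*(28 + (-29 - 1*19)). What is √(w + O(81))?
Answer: I*√1619 ≈ 40.237*I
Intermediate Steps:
w = -1700 (w = 85*(28 + (-29 - 19)) = 85*(28 - 48) = 85*(-20) = -1700)
√(w + O(81)) = √(-1700 + 81) = √(-1619) = I*√1619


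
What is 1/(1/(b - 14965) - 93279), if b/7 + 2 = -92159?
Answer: -660092/61572721669 ≈ -1.0721e-5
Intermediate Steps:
b = -645127 (b = -14 + 7*(-92159) = -14 - 645113 = -645127)
1/(1/(b - 14965) - 93279) = 1/(1/(-645127 - 14965) - 93279) = 1/(1/(-660092) - 93279) = 1/(-1/660092 - 93279) = 1/(-61572721669/660092) = -660092/61572721669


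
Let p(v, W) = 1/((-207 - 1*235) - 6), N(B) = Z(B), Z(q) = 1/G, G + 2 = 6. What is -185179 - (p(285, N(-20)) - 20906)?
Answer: -73594303/448 ≈ -1.6427e+5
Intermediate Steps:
G = 4 (G = -2 + 6 = 4)
Z(q) = ¼ (Z(q) = 1/4 = ¼)
N(B) = ¼
p(v, W) = -1/448 (p(v, W) = 1/((-207 - 235) - 6) = 1/(-442 - 6) = 1/(-448) = -1/448)
-185179 - (p(285, N(-20)) - 20906) = -185179 - (-1/448 - 20906) = -185179 - 1*(-9365889/448) = -185179 + 9365889/448 = -73594303/448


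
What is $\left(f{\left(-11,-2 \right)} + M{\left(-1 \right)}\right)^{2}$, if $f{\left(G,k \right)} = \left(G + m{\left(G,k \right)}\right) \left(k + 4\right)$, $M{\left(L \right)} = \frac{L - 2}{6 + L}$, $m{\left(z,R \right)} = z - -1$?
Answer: $\frac{45369}{25} \approx 1814.8$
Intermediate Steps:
$m{\left(z,R \right)} = 1 + z$ ($m{\left(z,R \right)} = z + 1 = 1 + z$)
$M{\left(L \right)} = \frac{-2 + L}{6 + L}$
$f{\left(G,k \right)} = \left(1 + 2 G\right) \left(4 + k\right)$ ($f{\left(G,k \right)} = \left(G + \left(1 + G\right)\right) \left(k + 4\right) = \left(1 + 2 G\right) \left(4 + k\right)$)
$\left(f{\left(-11,-2 \right)} + M{\left(-1 \right)}\right)^{2} = \left(\left(4 - 2 + 8 \left(-11\right) + 2 \left(-11\right) \left(-2\right)\right) + \frac{-2 - 1}{6 - 1}\right)^{2} = \left(\left(4 - 2 - 88 + 44\right) + \frac{1}{5} \left(-3\right)\right)^{2} = \left(-42 + \frac{1}{5} \left(-3\right)\right)^{2} = \left(-42 - \frac{3}{5}\right)^{2} = \left(- \frac{213}{5}\right)^{2} = \frac{45369}{25}$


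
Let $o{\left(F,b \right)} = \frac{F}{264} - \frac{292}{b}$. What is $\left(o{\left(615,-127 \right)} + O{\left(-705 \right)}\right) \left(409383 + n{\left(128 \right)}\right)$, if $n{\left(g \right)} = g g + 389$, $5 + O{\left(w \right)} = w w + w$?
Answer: $\frac{590957788070169}{2794} \approx 2.1151 \cdot 10^{11}$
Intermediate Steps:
$O{\left(w \right)} = -5 + w + w^{2}$ ($O{\left(w \right)} = -5 + \left(w w + w\right) = -5 + \left(w^{2} + w\right) = -5 + \left(w + w^{2}\right) = -5 + w + w^{2}$)
$o{\left(F,b \right)} = - \frac{292}{b} + \frac{F}{264}$ ($o{\left(F,b \right)} = F \frac{1}{264} - \frac{292}{b} = \frac{F}{264} - \frac{292}{b} = - \frac{292}{b} + \frac{F}{264}$)
$n{\left(g \right)} = 389 + g^{2}$ ($n{\left(g \right)} = g^{2} + 389 = 389 + g^{2}$)
$\left(o{\left(615,-127 \right)} + O{\left(-705 \right)}\right) \left(409383 + n{\left(128 \right)}\right) = \left(\left(- \frac{292}{-127} + \frac{1}{264} \cdot 615\right) - \left(710 - 497025\right)\right) \left(409383 + \left(389 + 128^{2}\right)\right) = \left(\left(\left(-292\right) \left(- \frac{1}{127}\right) + \frac{205}{88}\right) - -496315\right) \left(409383 + \left(389 + 16384\right)\right) = \left(\left(\frac{292}{127} + \frac{205}{88}\right) + 496315\right) \left(409383 + 16773\right) = \left(\frac{51731}{11176} + 496315\right) 426156 = \frac{5546868171}{11176} \cdot 426156 = \frac{590957788070169}{2794}$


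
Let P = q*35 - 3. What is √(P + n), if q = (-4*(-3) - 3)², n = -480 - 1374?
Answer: √978 ≈ 31.273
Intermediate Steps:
n = -1854
q = 81 (q = (12 - 3)² = 9² = 81)
P = 2832 (P = 81*35 - 3 = 2835 - 3 = 2832)
√(P + n) = √(2832 - 1854) = √978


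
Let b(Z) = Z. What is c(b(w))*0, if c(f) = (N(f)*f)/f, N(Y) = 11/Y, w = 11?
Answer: 0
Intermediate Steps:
c(f) = 11/f (c(f) = ((11/f)*f)/f = 11/f)
c(b(w))*0 = (11/11)*0 = (11*(1/11))*0 = 1*0 = 0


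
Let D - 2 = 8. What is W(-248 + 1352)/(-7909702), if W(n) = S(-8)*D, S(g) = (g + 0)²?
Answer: -320/3954851 ≈ -8.0913e-5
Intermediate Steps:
D = 10 (D = 2 + 8 = 10)
S(g) = g²
W(n) = 640 (W(n) = (-8)²*10 = 64*10 = 640)
W(-248 + 1352)/(-7909702) = 640/(-7909702) = 640*(-1/7909702) = -320/3954851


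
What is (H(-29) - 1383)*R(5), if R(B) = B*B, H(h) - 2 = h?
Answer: -35250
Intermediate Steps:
H(h) = 2 + h
R(B) = B²
(H(-29) - 1383)*R(5) = ((2 - 29) - 1383)*5² = (-27 - 1383)*25 = -1410*25 = -35250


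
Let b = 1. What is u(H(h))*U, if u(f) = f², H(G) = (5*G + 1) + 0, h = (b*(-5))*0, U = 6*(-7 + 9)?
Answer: 12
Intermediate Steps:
U = 12 (U = 6*2 = 12)
h = 0 (h = (1*(-5))*0 = -5*0 = 0)
H(G) = 1 + 5*G (H(G) = (1 + 5*G) + 0 = 1 + 5*G)
u(H(h))*U = (1 + 5*0)²*12 = (1 + 0)²*12 = 1²*12 = 1*12 = 12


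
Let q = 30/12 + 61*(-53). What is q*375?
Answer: -2422875/2 ≈ -1.2114e+6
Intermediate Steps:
q = -6461/2 (q = 30*(1/12) - 3233 = 5/2 - 3233 = -6461/2 ≈ -3230.5)
q*375 = -6461/2*375 = -2422875/2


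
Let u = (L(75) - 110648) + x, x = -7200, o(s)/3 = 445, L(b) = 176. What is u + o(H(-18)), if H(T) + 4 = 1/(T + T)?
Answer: -116337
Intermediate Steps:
H(T) = -4 + 1/(2*T) (H(T) = -4 + 1/(T + T) = -4 + 1/(2*T))
o(s) = 1335 (o(s) = 3*445 = 1335)
u = -117672 (u = (176 - 110648) - 7200 = -110472 - 7200 = -117672)
u + o(H(-18)) = -117672 + 1335 = -116337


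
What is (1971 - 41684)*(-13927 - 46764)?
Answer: 2410221683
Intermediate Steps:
(1971 - 41684)*(-13927 - 46764) = -39713*(-60691) = 2410221683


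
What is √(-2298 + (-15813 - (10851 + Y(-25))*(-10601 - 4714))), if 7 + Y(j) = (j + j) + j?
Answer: 6*√4580809 ≈ 12842.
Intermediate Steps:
Y(j) = -7 + 3*j (Y(j) = -7 + ((j + j) + j) = -7 + (2*j + j) = -7 + 3*j)
√(-2298 + (-15813 - (10851 + Y(-25))*(-10601 - 4714))) = √(-2298 + (-15813 - (10851 + (-7 + 3*(-25)))*(-10601 - 4714))) = √(-2298 + (-15813 - (10851 + (-7 - 75))*(-15315))) = √(-2298 + (-15813 - (10851 - 82)*(-15315))) = √(-2298 + (-15813 - 10769*(-15315))) = √(-2298 + (-15813 - 1*(-164927235))) = √(-2298 + (-15813 + 164927235)) = √(-2298 + 164911422) = √164909124 = 6*√4580809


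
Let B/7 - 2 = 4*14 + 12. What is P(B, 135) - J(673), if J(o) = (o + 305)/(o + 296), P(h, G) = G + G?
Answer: 86884/323 ≈ 268.99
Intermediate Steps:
B = 490 (B = 14 + 7*(4*14 + 12) = 14 + 7*(56 + 12) = 14 + 7*68 = 14 + 476 = 490)
P(h, G) = 2*G
J(o) = (305 + o)/(296 + o)
P(B, 135) - J(673) = 2*135 - (305 + 673)/(296 + 673) = 270 - 978/969 = 270 - 1*326/323 = 270 - 326/323 = 86884/323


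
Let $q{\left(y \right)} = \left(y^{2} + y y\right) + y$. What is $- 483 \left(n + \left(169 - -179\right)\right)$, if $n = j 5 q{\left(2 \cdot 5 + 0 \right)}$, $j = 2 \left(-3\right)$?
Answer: $2874816$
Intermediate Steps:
$j = -6$
$q{\left(y \right)} = y + 2 y^{2}$ ($q{\left(y \right)} = \left(y^{2} + y^{2}\right) + y = 2 y^{2} + y = y + 2 y^{2}$)
$n = -6300$ ($n = \left(-6\right) 5 \left(2 \cdot 5 + 0\right) \left(1 + 2 \left(2 \cdot 5 + 0\right)\right) = - 30 \left(10 + 0\right) \left(1 + 2 \left(10 + 0\right)\right) = - 30 \cdot 10 \left(1 + 2 \cdot 10\right) = - 30 \cdot 10 \left(1 + 20\right) = - 30 \cdot 10 \cdot 21 = \left(-30\right) 210 = -6300$)
$- 483 \left(n + \left(169 - -179\right)\right) = - 483 \left(-6300 + \left(169 - -179\right)\right) = - 483 \left(-6300 + \left(169 + 179\right)\right) = - 483 \left(-6300 + 348\right) = \left(-483\right) \left(-5952\right) = 2874816$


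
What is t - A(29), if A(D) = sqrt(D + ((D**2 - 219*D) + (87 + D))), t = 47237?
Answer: 47237 - I*sqrt(5365) ≈ 47237.0 - 73.246*I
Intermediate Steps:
A(D) = sqrt(87 + D**2 - 217*D) (A(D) = sqrt(D + (87 + D**2 - 218*D)) = sqrt(87 + D**2 - 217*D))
t - A(29) = 47237 - sqrt(87 + 29**2 - 217*29) = 47237 - sqrt(87 + 841 - 6293) = 47237 - sqrt(-5365) = 47237 - I*sqrt(5365)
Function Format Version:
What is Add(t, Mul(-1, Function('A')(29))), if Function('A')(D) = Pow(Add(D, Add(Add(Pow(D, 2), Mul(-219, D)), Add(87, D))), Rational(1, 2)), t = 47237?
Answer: Add(47237, Mul(-1, I, Pow(5365, Rational(1, 2)))) ≈ Add(47237., Mul(-73.246, I))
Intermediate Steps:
Function('A')(D) = Pow(Add(87, Pow(D, 2), Mul(-217, D)), Rational(1, 2)) (Function('A')(D) = Pow(Add(D, Add(87, Pow(D, 2), Mul(-218, D))), Rational(1, 2)) = Pow(Add(87, Pow(D, 2), Mul(-217, D)), Rational(1, 2)))
Add(t, Mul(-1, Function('A')(29))) = Add(47237, Mul(-1, Pow(Add(87, Pow(29, 2), Mul(-217, 29)), Rational(1, 2)))) = Add(47237, Mul(-1, Pow(Add(87, 841, -6293), Rational(1, 2)))) = Add(47237, Mul(-1, Pow(-5365, Rational(1, 2)))) = Add(47237, Mul(-1, Mul(I, Pow(5365, Rational(1, 2))))) = Add(47237, Mul(-1, I, Pow(5365, Rational(1, 2))))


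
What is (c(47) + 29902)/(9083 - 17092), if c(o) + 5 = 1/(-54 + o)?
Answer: -209278/56063 ≈ -3.7329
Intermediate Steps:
c(o) = -5 + 1/(-54 + o)
(c(47) + 29902)/(9083 - 17092) = ((271 - 5*47)/(-54 + 47) + 29902)/(9083 - 17092) = ((271 - 235)/(-7) + 29902)/(-8009) = (-⅐*36 + 29902)*(-1/8009) = (-36/7 + 29902)*(-1/8009) = (209278/7)*(-1/8009) = -209278/56063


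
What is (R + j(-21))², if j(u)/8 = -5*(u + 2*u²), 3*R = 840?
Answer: 1166905600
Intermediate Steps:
R = 280 (R = (⅓)*840 = 280)
j(u) = -80*u² - 40*u (j(u) = 8*(-5*(u + 2*u²)) = 8*(-10*u² - 5*u) = -80*u² - 40*u)
(R + j(-21))² = (280 - 40*(-21)*(1 + 2*(-21)))² = (280 - 40*(-21)*(1 - 42))² = (280 - 40*(-21)*(-41))² = (280 - 34440)² = (-34160)² = 1166905600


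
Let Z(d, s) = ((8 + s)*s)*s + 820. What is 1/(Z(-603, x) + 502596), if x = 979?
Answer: 1/946484683 ≈ 1.0565e-9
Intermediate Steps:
Z(d, s) = 820 + s**2*(8 + s) (Z(d, s) = (s*(8 + s))*s + 820 = s**2*(8 + s) + 820 = 820 + s**2*(8 + s))
1/(Z(-603, x) + 502596) = 1/((820 + 979**3 + 8*979**2) + 502596) = 1/((820 + 938313739 + 8*958441) + 502596) = 1/((820 + 938313739 + 7667528) + 502596) = 1/(945982087 + 502596) = 1/946484683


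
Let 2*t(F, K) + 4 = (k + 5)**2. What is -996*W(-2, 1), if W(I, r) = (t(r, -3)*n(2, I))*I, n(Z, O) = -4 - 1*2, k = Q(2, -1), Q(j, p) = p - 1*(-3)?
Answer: -268920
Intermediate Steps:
Q(j, p) = 3 + p (Q(j, p) = p + 3 = 3 + p)
k = 2 (k = 3 - 1 = 2)
t(F, K) = 45/2 (t(F, K) = -2 + (2 + 5)**2/2 = -2 + (1/2)*7**2 = -2 + (1/2)*49 = -2 + 49/2 = 45/2)
n(Z, O) = -6 (n(Z, O) = -4 - 2 = -6)
W(I, r) = -135*I (W(I, r) = ((45/2)*(-6))*I = -135*I)
-996*W(-2, 1) = -(-134460)*(-2) = -996*270 = -268920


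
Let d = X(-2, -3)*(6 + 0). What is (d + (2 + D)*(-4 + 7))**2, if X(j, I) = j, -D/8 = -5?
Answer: 12996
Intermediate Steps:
D = 40 (D = -8*(-5) = 40)
d = -12 (d = -2*(6 + 0) = -2*6 = -12)
(d + (2 + D)*(-4 + 7))**2 = (-12 + (2 + 40)*(-4 + 7))**2 = (-12 + 42*3)**2 = (-12 + 126)**2 = 114**2 = 12996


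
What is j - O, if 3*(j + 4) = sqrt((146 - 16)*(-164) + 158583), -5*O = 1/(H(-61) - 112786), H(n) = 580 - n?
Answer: -2242901/560725 + sqrt(137263)/3 ≈ 119.50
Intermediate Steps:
O = 1/560725 (O = -1/(5*((580 - 1*(-61)) - 112786)) = -1/(5*((580 + 61) - 112786)) = -1/(5*(641 - 112786)) = -1/5/(-112145) = -1/5*(-1/112145) = 1/560725 ≈ 1.7834e-6)
j = -4 + sqrt(137263)/3 (j = -4 + sqrt((146 - 16)*(-164) + 158583)/3 = -4 + sqrt(130*(-164) + 158583)/3 = -4 + sqrt(-21320 + 158583)/3 = -4 + sqrt(137263)/3 ≈ 119.50)
j - O = (-4 + sqrt(137263)/3) - 1*1/560725 = (-4 + sqrt(137263)/3) - 1/560725 = -2242901/560725 + sqrt(137263)/3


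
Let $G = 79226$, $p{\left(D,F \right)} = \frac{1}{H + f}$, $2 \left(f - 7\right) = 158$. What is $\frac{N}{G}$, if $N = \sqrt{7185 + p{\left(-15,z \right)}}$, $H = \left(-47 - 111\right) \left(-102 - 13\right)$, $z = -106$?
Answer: $\frac{\sqrt{149664240901}}{361587464} \approx 0.0010699$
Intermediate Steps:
$H = 18170$ ($H = \left(-158\right) \left(-115\right) = 18170$)
$f = 86$ ($f = 7 + \frac{1}{2} \cdot 158 = 7 + 79 = 86$)
$p{\left(D,F \right)} = \frac{1}{18256}$ ($p{\left(D,F \right)} = \frac{1}{18170 + 86} = \frac{1}{18256}$)
$N = \frac{\sqrt{149664240901}}{4564}$ ($N = \sqrt{7185 + \frac{1}{18256}} = \sqrt{\frac{131169361}{18256}} = \frac{\sqrt{149664240901}}{4564} \approx 84.764$)
$\frac{N}{G} = \frac{\frac{1}{4564} \sqrt{149664240901}}{79226} = \frac{\sqrt{149664240901}}{4564} \cdot \frac{1}{79226} = \frac{\sqrt{149664240901}}{361587464}$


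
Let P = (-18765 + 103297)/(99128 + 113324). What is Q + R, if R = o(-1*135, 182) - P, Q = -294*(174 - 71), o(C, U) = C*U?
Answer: -2913375409/53113 ≈ -54852.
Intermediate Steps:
P = 21133/53113 (P = 84532/212452 = 84532*(1/212452) = 21133/53113 ≈ 0.39789)
Q = -30282 (Q = -294*103 = -30282)
R = -1305007543/53113 (R = -1*135*182 - 1*21133/53113 = -135*182 - 21133/53113 = -24570 - 21133/53113 = -1305007543/53113 ≈ -24570.)
Q + R = -30282 - 1305007543/53113 = -2913375409/53113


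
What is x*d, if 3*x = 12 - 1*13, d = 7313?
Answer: -7313/3 ≈ -2437.7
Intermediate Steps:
x = -1/3 (x = (12 - 1*13)/3 = (12 - 13)/3 = (1/3)*(-1) = -1/3 ≈ -0.33333)
x*d = -1/3*7313 = -7313/3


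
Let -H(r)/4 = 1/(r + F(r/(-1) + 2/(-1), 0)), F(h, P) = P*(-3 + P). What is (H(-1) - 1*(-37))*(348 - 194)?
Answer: 6314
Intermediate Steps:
H(r) = -4/r (H(r) = -4/(r + 0*(-3 + 0)) = -4/(r + 0*(-3)) = -4/(r + 0) = -4/r)
(H(-1) - 1*(-37))*(348 - 194) = (-4/(-1) - 1*(-37))*(348 - 194) = (-4*(-1) + 37)*154 = (4 + 37)*154 = 41*154 = 6314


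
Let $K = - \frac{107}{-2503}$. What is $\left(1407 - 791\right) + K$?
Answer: $\frac{1541955}{2503} \approx 616.04$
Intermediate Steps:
$K = \frac{107}{2503}$ ($K = \left(-107\right) \left(- \frac{1}{2503}\right) = \frac{107}{2503} \approx 0.042749$)
$\left(1407 - 791\right) + K = \left(1407 - 791\right) + \frac{107}{2503} = 616 + \frac{107}{2503} = \frac{1541955}{2503}$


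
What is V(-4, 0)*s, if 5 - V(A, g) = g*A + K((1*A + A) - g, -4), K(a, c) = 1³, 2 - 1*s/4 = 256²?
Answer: -1048544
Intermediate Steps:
s = -262136 (s = 8 - 4*256² = 8 - 4*65536 = 8 - 262144 = -262136)
K(a, c) = 1
V(A, g) = 4 - A*g (V(A, g) = 5 - (g*A + 1) = 5 - (A*g + 1) = 5 - (1 + A*g) = 5 + (-1 - A*g) = 4 - A*g)
V(-4, 0)*s = (4 - 1*(-4)*0)*(-262136) = (4 + 0)*(-262136) = 4*(-262136) = -1048544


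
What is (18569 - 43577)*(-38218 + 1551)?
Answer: 916968336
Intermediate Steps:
(18569 - 43577)*(-38218 + 1551) = -25008*(-36667) = 916968336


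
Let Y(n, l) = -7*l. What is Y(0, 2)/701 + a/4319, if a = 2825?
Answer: 1919859/3027619 ≈ 0.63412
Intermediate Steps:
Y(0, 2)/701 + a/4319 = -7*2/701 + 2825/4319 = -14*1/701 + 2825*(1/4319) = -14/701 + 2825/4319 = 1919859/3027619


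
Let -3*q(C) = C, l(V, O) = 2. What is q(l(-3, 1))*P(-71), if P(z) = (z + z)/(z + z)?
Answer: -⅔ ≈ -0.66667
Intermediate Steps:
q(C) = -C/3
P(z) = 1 (P(z) = (2*z)/((2*z)) = (1/(2*z))*(2*z) = 1)
q(l(-3, 1))*P(-71) = -⅓*2*1 = -⅔*1 = -⅔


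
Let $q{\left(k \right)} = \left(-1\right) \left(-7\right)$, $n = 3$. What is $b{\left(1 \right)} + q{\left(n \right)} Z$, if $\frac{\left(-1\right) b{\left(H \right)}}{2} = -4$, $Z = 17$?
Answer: $127$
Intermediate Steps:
$q{\left(k \right)} = 7$
$b{\left(H \right)} = 8$ ($b{\left(H \right)} = \left(-2\right) \left(-4\right) = 8$)
$b{\left(1 \right)} + q{\left(n \right)} Z = 8 + 7 \cdot 17 = 8 + 119 = 127$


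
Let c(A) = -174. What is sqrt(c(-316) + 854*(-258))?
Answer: I*sqrt(220506) ≈ 469.58*I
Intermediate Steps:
sqrt(c(-316) + 854*(-258)) = sqrt(-174 + 854*(-258)) = sqrt(-174 - 220332) = sqrt(-220506) = I*sqrt(220506)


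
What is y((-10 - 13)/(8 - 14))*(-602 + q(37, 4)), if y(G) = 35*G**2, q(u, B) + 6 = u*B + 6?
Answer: -4202905/18 ≈ -2.3349e+5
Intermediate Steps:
q(u, B) = B*u (q(u, B) = -6 + (u*B + 6) = -6 + (B*u + 6) = -6 + (6 + B*u) = B*u)
y((-10 - 13)/(8 - 14))*(-602 + q(37, 4)) = (35*((-10 - 13)/(8 - 14))**2)*(-602 + 4*37) = (35*(-23/(-6))**2)*(-602 + 148) = (35*(-23*(-1/6))**2)*(-454) = (35*(23/6)**2)*(-454) = (35*(529/36))*(-454) = (18515/36)*(-454) = -4202905/18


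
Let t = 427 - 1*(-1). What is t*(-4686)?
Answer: -2005608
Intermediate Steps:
t = 428 (t = 427 + 1 = 428)
t*(-4686) = 428*(-4686) = -2005608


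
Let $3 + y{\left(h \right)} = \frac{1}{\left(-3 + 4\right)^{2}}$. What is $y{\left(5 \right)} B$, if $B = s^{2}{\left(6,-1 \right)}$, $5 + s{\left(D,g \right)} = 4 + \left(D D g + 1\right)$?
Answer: $-2592$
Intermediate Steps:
$s{\left(D,g \right)} = g D^{2}$ ($s{\left(D,g \right)} = -5 + \left(4 + \left(D D g + 1\right)\right) = -5 + \left(4 + \left(D^{2} g + 1\right)\right) = -5 + \left(4 + \left(g D^{2} + 1\right)\right) = -5 + \left(4 + \left(1 + g D^{2}\right)\right) = -5 + \left(5 + g D^{2}\right) = g D^{2}$)
$y{\left(h \right)} = -2$ ($y{\left(h \right)} = -3 + \frac{1}{\left(-3 + 4\right)^{2}} = -3 + \frac{1}{1^{2}} = -3 + 1^{-1} = -3 + 1 = -2$)
$B = 1296$ ($B = \left(- 6^{2}\right)^{2} = \left(\left(-1\right) 36\right)^{2} = \left(-36\right)^{2} = 1296$)
$y{\left(5 \right)} B = \left(-2\right) 1296 = -2592$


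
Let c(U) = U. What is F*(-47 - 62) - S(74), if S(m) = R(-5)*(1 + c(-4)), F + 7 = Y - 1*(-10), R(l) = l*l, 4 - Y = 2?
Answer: -470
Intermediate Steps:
Y = 2 (Y = 4 - 1*2 = 4 - 2 = 2)
R(l) = l²
F = 5 (F = -7 + (2 - 1*(-10)) = -7 + (2 + 10) = -7 + 12 = 5)
S(m) = -75 (S(m) = (-5)²*(1 - 4) = 25*(-3) = -75)
F*(-47 - 62) - S(74) = 5*(-47 - 62) - 1*(-75) = 5*(-109) + 75 = -545 + 75 = -470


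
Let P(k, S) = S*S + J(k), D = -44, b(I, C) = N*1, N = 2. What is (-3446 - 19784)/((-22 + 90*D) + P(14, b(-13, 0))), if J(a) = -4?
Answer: 11615/1991 ≈ 5.8338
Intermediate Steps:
b(I, C) = 2 (b(I, C) = 2*1 = 2)
P(k, S) = -4 + S² (P(k, S) = S*S - 4 = S² - 4 = -4 + S²)
(-3446 - 19784)/((-22 + 90*D) + P(14, b(-13, 0))) = (-3446 - 19784)/((-22 + 90*(-44)) + (-4 + 2²)) = -23230/((-22 - 3960) + (-4 + 4)) = -23230/(-3982 + 0) = -23230/(-3982) = -23230*(-1/3982) = 11615/1991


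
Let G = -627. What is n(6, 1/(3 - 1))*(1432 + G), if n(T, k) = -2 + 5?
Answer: 2415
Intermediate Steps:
n(T, k) = 3
n(6, 1/(3 - 1))*(1432 + G) = 3*(1432 - 627) = 3*805 = 2415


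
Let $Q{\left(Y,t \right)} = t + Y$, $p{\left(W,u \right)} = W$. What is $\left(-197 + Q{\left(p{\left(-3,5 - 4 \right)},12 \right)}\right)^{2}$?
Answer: $35344$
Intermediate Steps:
$Q{\left(Y,t \right)} = Y + t$
$\left(-197 + Q{\left(p{\left(-3,5 - 4 \right)},12 \right)}\right)^{2} = \left(-197 + \left(-3 + 12\right)\right)^{2} = \left(-197 + 9\right)^{2} = \left(-188\right)^{2} = 35344$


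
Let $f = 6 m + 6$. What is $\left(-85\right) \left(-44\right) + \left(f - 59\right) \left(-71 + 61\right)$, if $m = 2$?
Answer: $4150$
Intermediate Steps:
$f = 18$ ($f = 6 \cdot 2 + 6 = 12 + 6 = 18$)
$\left(-85\right) \left(-44\right) + \left(f - 59\right) \left(-71 + 61\right) = \left(-85\right) \left(-44\right) + \left(18 - 59\right) \left(-71 + 61\right) = 3740 - -410 = 3740 + 410 = 4150$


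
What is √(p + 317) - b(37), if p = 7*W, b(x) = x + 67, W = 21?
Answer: -104 + 4*√29 ≈ -82.459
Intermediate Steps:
b(x) = 67 + x
p = 147 (p = 7*21 = 147)
√(p + 317) - b(37) = √(147 + 317) - (67 + 37) = √464 - 1*104 = 4*√29 - 104 = -104 + 4*√29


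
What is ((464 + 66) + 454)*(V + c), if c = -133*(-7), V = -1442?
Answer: -502824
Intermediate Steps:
c = 931
((464 + 66) + 454)*(V + c) = ((464 + 66) + 454)*(-1442 + 931) = (530 + 454)*(-511) = 984*(-511) = -502824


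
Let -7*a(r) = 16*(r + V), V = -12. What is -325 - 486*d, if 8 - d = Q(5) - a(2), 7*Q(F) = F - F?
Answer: -107251/7 ≈ -15322.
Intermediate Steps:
Q(F) = 0 (Q(F) = (F - F)/7 = (⅐)*0 = 0)
a(r) = 192/7 - 16*r/7 (a(r) = -16*(r - 12)/7 = -16*(-12 + r)/7 = -(-192 + 16*r)/7 = 192/7 - 16*r/7)
d = 216/7 (d = 8 - (0 - (192/7 - 16/7*2)) = 8 - (0 - (192/7 - 32/7)) = 8 - (0 - 1*160/7) = 8 - (0 - 160/7) = 8 - 1*(-160/7) = 8 + 160/7 = 216/7 ≈ 30.857)
-325 - 486*d = -325 - 486*216/7 = -325 - 104976/7 = -107251/7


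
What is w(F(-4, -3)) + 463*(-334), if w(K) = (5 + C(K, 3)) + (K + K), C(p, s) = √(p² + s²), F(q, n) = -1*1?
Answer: -154639 + √10 ≈ -1.5464e+5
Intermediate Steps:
F(q, n) = -1
w(K) = 5 + √(9 + K²) + 2*K (w(K) = (5 + √(K² + 3²)) + (K + K) = (5 + √(K² + 9)) + 2*K = (5 + √(9 + K²)) + 2*K = 5 + √(9 + K²) + 2*K)
w(F(-4, -3)) + 463*(-334) = (5 + √(9 + (-1)²) + 2*(-1)) + 463*(-334) = (5 + √(9 + 1) - 2) - 154642 = (5 + √10 - 2) - 154642 = (3 + √10) - 154642 = -154639 + √10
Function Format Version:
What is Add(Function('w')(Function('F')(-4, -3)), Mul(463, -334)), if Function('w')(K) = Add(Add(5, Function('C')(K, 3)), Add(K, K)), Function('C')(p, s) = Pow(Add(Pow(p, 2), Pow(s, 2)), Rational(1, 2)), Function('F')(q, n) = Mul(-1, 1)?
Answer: Add(-154639, Pow(10, Rational(1, 2))) ≈ -1.5464e+5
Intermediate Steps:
Function('F')(q, n) = -1
Function('w')(K) = Add(5, Pow(Add(9, Pow(K, 2)), Rational(1, 2)), Mul(2, K)) (Function('w')(K) = Add(Add(5, Pow(Add(Pow(K, 2), Pow(3, 2)), Rational(1, 2))), Add(K, K)) = Add(Add(5, Pow(Add(Pow(K, 2), 9), Rational(1, 2))), Mul(2, K)) = Add(Add(5, Pow(Add(9, Pow(K, 2)), Rational(1, 2))), Mul(2, K)) = Add(5, Pow(Add(9, Pow(K, 2)), Rational(1, 2)), Mul(2, K)))
Add(Function('w')(Function('F')(-4, -3)), Mul(463, -334)) = Add(Add(5, Pow(Add(9, Pow(-1, 2)), Rational(1, 2)), Mul(2, -1)), Mul(463, -334)) = Add(Add(5, Pow(Add(9, 1), Rational(1, 2)), -2), -154642) = Add(Add(5, Pow(10, Rational(1, 2)), -2), -154642) = Add(Add(3, Pow(10, Rational(1, 2))), -154642) = Add(-154639, Pow(10, Rational(1, 2)))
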